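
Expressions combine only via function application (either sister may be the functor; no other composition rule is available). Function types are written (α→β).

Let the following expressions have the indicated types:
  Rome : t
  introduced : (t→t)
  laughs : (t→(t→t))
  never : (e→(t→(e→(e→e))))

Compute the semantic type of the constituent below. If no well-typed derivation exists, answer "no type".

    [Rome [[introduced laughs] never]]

[introduced laughs]: (t→t) and (t→(t→t)) cannot combine by function application — type clash.

no type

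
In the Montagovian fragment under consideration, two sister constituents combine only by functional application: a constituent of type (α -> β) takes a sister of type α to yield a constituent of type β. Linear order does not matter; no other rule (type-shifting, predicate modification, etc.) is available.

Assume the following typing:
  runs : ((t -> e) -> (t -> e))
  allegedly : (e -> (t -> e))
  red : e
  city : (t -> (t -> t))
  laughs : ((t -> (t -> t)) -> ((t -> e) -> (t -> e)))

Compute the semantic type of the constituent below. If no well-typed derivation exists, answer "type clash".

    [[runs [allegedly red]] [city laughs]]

(t -> e)

At [allegedly red], allegedly : (e -> (t -> e)) takes red : e, giving (t -> e).
At [runs [allegedly red]], runs : ((t -> e) -> (t -> e)) takes [allegedly red] : (t -> e), giving (t -> e).
At [city laughs], laughs : ((t -> (t -> t)) -> ((t -> e) -> (t -> e))) takes city : (t -> (t -> t)), giving ((t -> e) -> (t -> e)).
At [[runs [allegedly red]] [city laughs]], [city laughs] : ((t -> e) -> (t -> e)) takes [runs [allegedly red]] : (t -> e), giving (t -> e).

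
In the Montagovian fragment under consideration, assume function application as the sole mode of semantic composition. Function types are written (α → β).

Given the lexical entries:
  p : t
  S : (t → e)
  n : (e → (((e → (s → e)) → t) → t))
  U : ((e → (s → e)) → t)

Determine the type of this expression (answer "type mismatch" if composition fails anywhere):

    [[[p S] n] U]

t

[p S]: functor S : (t → e), argument p : t; result e.
[[p S] n]: functor n : (e → (((e → (s → e)) → t) → t)), argument [p S] : e; result (((e → (s → e)) → t) → t).
[[[p S] n] U]: functor [[p S] n] : (((e → (s → e)) → t) → t), argument U : ((e → (s → e)) → t); result t.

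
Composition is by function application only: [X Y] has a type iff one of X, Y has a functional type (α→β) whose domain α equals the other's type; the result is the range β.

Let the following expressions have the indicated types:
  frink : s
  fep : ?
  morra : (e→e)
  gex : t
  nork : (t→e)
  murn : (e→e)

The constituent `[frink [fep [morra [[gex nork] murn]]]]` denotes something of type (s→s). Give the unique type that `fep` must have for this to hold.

[frink [fep [morra [[gex nork] murn]]]] must have type (s→s). The sister frink has type s; that is not a function onto (s→s), so [fep [morra [[gex nork] murn]]] must be the functor, of type (s→(s→s)).
[fep [morra [[gex nork] murn]]] must have type (s→(s→s)). The sister [morra [[gex nork] murn]] has type e; that is not a function onto (s→(s→s)), so fep must be the functor, of type (e→(s→(s→s))).

(e→(s→(s→s)))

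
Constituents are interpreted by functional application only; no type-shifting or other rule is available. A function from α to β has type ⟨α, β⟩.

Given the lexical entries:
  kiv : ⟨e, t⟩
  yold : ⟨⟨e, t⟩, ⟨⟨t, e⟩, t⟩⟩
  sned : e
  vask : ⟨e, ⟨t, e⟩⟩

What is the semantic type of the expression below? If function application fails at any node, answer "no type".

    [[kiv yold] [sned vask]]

t

[kiv yold]: ⟨⟨e, t⟩, ⟨⟨t, e⟩, t⟩⟩ applied to ⟨e, t⟩ yields ⟨⟨t, e⟩, t⟩.
[sned vask]: ⟨e, ⟨t, e⟩⟩ applied to e yields ⟨t, e⟩.
[[kiv yold] [sned vask]]: ⟨⟨t, e⟩, t⟩ applied to ⟨t, e⟩ yields t.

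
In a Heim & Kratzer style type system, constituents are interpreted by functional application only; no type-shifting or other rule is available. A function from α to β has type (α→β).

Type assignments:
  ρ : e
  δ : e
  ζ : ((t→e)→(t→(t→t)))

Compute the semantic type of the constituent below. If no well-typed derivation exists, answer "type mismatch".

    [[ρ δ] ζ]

At [ρ δ]: neither e nor e can take the other as argument; the node is ill-typed.

type mismatch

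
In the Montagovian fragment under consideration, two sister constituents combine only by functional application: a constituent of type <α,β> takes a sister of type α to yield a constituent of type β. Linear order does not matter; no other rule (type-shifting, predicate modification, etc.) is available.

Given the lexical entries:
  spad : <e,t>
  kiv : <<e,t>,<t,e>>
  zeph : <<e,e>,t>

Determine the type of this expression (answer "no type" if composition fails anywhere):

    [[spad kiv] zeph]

no type

[spad kiv]: kiv is <<e,t>,<t,e>>, spad is <e,t>; result <t,e>.
[[spad kiv] zeph]: <t,e> with <<e,e>,t> — neither is a function whose domain matches the other; composition fails here.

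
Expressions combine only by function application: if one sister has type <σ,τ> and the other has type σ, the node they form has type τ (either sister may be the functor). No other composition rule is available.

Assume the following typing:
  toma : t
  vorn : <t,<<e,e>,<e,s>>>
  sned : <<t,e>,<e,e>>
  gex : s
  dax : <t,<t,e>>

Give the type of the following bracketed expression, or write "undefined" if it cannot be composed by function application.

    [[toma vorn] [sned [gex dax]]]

[toma vorn]: vorn is <t,<<e,e>,<e,s>>>, toma is t; result <<e,e>,<e,s>>.
[gex dax]: s with <t,<t,e>> — neither is a function whose domain matches the other; composition fails here.

undefined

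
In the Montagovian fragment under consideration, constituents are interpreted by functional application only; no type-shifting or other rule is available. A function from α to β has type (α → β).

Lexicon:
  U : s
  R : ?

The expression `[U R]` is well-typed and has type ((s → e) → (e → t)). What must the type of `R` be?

(s → ((s → e) → (e → t)))

At [U R] (required: ((s → e) → (e → t))): U is s, which is not a function with range ((s → e) → (e → t)); hence R is the functor — type (s → ((s → e) → (e → t))).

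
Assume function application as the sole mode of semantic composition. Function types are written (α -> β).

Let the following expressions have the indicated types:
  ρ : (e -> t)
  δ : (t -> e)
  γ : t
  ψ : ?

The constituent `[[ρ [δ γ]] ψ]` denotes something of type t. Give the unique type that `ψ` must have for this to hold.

(t -> t)

[[ρ [δ γ]] ψ] must have type t. The sister [ρ [δ γ]] has type t; that is not a function onto t, so ψ must be the functor, of type (t -> t).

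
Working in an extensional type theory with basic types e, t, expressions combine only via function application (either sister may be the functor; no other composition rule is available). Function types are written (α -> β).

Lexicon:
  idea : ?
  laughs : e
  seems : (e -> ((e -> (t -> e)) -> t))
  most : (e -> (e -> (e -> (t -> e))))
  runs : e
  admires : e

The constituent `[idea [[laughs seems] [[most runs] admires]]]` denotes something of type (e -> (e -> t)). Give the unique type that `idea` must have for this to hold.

At [idea [[laughs seems] [[most runs] admires]]] (required: (e -> (e -> t))): [[laughs seems] [[most runs] admires]] is t, which is not a function with range (e -> (e -> t)); hence idea is the functor — type (t -> (e -> (e -> t))).

(t -> (e -> (e -> t)))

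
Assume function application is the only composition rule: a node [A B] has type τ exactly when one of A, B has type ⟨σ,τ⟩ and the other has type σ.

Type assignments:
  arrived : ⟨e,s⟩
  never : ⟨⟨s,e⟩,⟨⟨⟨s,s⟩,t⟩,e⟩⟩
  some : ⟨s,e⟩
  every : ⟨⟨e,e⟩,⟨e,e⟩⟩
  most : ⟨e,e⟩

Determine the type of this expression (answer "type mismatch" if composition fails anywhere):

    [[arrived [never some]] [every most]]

type mismatch

[never some]: functor never : ⟨⟨s,e⟩,⟨⟨⟨s,s⟩,t⟩,e⟩⟩, argument some : ⟨s,e⟩; result ⟨⟨⟨s,s⟩,t⟩,e⟩.
At [arrived [never some]]: neither ⟨e,s⟩ nor ⟨⟨⟨s,s⟩,t⟩,e⟩ can take the other as argument; the node is ill-typed.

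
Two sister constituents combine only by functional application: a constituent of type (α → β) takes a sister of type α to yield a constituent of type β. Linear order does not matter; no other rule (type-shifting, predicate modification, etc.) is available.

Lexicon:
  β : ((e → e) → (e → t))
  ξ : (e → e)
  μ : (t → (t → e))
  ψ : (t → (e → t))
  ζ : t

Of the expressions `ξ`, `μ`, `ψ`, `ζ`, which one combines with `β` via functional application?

ξ

ξ — combines: β : ((e → e) → (e → t)) takes ξ : (e → e) as argument, giving (e → t).
μ : (t → (t → e)) — does not combine with β.
ψ : (t → (e → t)) — does not combine with β.
ζ : t — does not combine with β.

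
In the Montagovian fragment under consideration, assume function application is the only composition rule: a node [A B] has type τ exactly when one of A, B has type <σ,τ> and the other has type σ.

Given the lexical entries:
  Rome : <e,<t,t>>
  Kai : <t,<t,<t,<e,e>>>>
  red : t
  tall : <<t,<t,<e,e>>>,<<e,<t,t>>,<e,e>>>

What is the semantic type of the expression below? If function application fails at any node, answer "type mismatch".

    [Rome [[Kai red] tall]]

<e,e>

[Kai red] — Kai of type <t,<t,<t,<e,e>>>> combines with red of type t: type <t,<t,<e,e>>>.
[[Kai red] tall] — tall of type <<t,<t,<e,e>>>,<<e,<t,t>>,<e,e>>> combines with [Kai red] of type <t,<t,<e,e>>>: type <<e,<t,t>>,<e,e>>.
[Rome [[Kai red] tall]] — [[Kai red] tall] of type <<e,<t,t>>,<e,e>> combines with Rome of type <e,<t,t>>: type <e,e>.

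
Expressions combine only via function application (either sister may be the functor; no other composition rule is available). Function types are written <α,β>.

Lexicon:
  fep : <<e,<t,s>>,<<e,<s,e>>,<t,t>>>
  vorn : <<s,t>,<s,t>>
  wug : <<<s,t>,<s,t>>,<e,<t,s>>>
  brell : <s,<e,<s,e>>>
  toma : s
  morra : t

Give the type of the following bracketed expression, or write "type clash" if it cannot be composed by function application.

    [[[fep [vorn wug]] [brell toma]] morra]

t

[vorn wug]: <<<s,t>,<s,t>>,<e,<t,s>>> applied to <<s,t>,<s,t>> yields <e,<t,s>>.
[fep [vorn wug]]: <<e,<t,s>>,<<e,<s,e>>,<t,t>>> applied to <e,<t,s>> yields <<e,<s,e>>,<t,t>>.
[brell toma]: <s,<e,<s,e>>> applied to s yields <e,<s,e>>.
[[fep [vorn wug]] [brell toma]]: <<e,<s,e>>,<t,t>> applied to <e,<s,e>> yields <t,t>.
[[[fep [vorn wug]] [brell toma]] morra]: <t,t> applied to t yields t.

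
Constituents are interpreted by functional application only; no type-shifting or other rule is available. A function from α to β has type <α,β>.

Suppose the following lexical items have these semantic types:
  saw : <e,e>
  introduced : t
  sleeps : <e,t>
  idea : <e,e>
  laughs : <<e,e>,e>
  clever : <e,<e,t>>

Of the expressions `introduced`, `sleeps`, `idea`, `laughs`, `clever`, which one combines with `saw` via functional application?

introduced : t — saw needs e; introduced needs nothing (atomic); neither fits.
sleeps : <e,t> — saw needs e; sleeps needs e; neither fits.
idea : <e,e> — saw needs e; idea needs e; neither fits.
laughs — combines: laughs : <<e,e>,e> takes saw : <e,e> as argument, giving e.
clever : <e,<e,t>> — saw needs e; clever needs e; neither fits.

laughs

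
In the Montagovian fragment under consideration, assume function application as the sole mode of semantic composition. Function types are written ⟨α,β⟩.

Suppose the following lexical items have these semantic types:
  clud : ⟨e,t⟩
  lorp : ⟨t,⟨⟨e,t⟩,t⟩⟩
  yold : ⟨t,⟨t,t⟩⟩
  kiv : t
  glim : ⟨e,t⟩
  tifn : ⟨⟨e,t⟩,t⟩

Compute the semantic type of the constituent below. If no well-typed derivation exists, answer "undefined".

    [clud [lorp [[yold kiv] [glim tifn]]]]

t

[yold kiv] — yold of type ⟨t,⟨t,t⟩⟩ combines with kiv of type t: type ⟨t,t⟩.
[glim tifn] — tifn of type ⟨⟨e,t⟩,t⟩ combines with glim of type ⟨e,t⟩: type t.
[[yold kiv] [glim tifn]] — [yold kiv] of type ⟨t,t⟩ combines with [glim tifn] of type t: type t.
[lorp [[yold kiv] [glim tifn]]] — lorp of type ⟨t,⟨⟨e,t⟩,t⟩⟩ combines with [[yold kiv] [glim tifn]] of type t: type ⟨⟨e,t⟩,t⟩.
[clud [lorp [[yold kiv] [glim tifn]]]] — [lorp [[yold kiv] [glim tifn]]] of type ⟨⟨e,t⟩,t⟩ combines with clud of type ⟨e,t⟩: type t.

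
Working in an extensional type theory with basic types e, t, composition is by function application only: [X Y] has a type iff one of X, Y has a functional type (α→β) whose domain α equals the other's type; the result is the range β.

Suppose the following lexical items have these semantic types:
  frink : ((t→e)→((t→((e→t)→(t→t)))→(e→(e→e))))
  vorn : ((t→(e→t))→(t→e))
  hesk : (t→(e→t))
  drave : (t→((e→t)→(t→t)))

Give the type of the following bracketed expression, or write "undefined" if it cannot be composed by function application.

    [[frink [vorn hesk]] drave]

[vorn hesk]: functor vorn : ((t→(e→t))→(t→e)), argument hesk : (t→(e→t)); result (t→e).
[frink [vorn hesk]]: functor frink : ((t→e)→((t→((e→t)→(t→t)))→(e→(e→e)))), argument [vorn hesk] : (t→e); result ((t→((e→t)→(t→t)))→(e→(e→e))).
[[frink [vorn hesk]] drave]: functor [frink [vorn hesk]] : ((t→((e→t)→(t→t)))→(e→(e→e))), argument drave : (t→((e→t)→(t→t))); result (e→(e→e)).

(e→(e→e))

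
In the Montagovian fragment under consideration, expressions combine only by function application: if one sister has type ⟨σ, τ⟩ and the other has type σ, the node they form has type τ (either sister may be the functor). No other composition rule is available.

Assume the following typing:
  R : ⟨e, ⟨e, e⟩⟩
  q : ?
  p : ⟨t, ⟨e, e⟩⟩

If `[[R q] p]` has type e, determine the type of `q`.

⟨⟨e, ⟨e, e⟩⟩, ⟨⟨t, ⟨e, e⟩⟩, e⟩⟩

[[R q] p] must have type e. The sister p has type ⟨t, ⟨e, e⟩⟩; that is not a function onto e, so [R q] must be the functor, of type ⟨⟨t, ⟨e, e⟩⟩, e⟩.
[R q] must have type ⟨⟨t, ⟨e, e⟩⟩, e⟩. The sister R has type ⟨e, ⟨e, e⟩⟩; that is not a function onto ⟨⟨t, ⟨e, e⟩⟩, e⟩, so q must be the functor, of type ⟨⟨e, ⟨e, e⟩⟩, ⟨⟨t, ⟨e, e⟩⟩, e⟩⟩.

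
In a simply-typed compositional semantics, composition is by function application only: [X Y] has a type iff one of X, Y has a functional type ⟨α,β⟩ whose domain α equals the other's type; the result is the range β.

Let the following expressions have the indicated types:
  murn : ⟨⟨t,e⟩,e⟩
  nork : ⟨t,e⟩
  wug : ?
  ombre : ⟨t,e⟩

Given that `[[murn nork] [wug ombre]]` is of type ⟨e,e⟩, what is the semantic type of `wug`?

[[murn nork] [wug ombre]] is required to be ⟨e,e⟩. [murn nork] : e cannot yield ⟨e,e⟩ as functor, so [wug ombre] : ⟨e,⟨e,e⟩⟩.
[wug ombre] is required to be ⟨e,⟨e,e⟩⟩. ombre : ⟨t,e⟩ cannot yield ⟨e,⟨e,e⟩⟩ as functor, so wug : ⟨⟨t,e⟩,⟨e,⟨e,e⟩⟩⟩.

⟨⟨t,e⟩,⟨e,⟨e,e⟩⟩⟩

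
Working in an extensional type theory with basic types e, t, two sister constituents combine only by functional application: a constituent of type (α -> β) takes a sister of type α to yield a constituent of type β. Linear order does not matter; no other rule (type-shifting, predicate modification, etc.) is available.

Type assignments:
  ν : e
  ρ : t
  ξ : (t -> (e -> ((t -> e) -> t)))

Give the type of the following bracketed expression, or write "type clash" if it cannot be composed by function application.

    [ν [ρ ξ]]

((t -> e) -> t)

At [ρ ξ], ξ : (t -> (e -> ((t -> e) -> t))) takes ρ : t, giving (e -> ((t -> e) -> t)).
At [ν [ρ ξ]], [ρ ξ] : (e -> ((t -> e) -> t)) takes ν : e, giving ((t -> e) -> t).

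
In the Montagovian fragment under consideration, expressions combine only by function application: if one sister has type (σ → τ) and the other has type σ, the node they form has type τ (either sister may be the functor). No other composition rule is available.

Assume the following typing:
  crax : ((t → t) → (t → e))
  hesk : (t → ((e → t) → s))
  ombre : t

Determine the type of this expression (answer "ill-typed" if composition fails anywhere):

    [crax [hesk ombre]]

ill-typed

[hesk ombre]: hesk is (t → ((e → t) → s)), ombre is t; result ((e → t) → s).
[crax [hesk ombre]]: ((t → t) → (t → e)) and ((e → t) → s) cannot combine by function application — type clash.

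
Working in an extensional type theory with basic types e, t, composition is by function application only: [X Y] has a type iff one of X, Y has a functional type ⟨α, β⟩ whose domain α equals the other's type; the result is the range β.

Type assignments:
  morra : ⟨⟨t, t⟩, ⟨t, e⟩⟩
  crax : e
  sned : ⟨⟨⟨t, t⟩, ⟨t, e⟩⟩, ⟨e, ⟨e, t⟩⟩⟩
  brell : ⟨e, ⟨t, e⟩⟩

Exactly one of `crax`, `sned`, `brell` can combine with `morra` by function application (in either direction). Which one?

crax : e — no; morra wants ⟨t, t⟩, and crax wants nothing (atomic).
sned — combines: sned : ⟨⟨⟨t, t⟩, ⟨t, e⟩⟩, ⟨e, ⟨e, t⟩⟩⟩ takes morra : ⟨⟨t, t⟩, ⟨t, e⟩⟩ as argument, giving ⟨e, ⟨e, t⟩⟩.
brell : ⟨e, ⟨t, e⟩⟩ — no; morra wants ⟨t, t⟩, and brell wants e.

sned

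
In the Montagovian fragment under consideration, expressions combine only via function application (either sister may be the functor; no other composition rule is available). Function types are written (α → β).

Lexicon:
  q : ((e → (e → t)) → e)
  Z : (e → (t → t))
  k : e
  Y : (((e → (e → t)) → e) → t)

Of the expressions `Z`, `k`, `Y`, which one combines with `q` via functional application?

Z : (e → (t → t)) — q needs (e → (e → t)); Z needs e; neither fits.
k : e — q needs (e → (e → t)); k needs nothing (atomic); neither fits.
Y — combines: Y : (((e → (e → t)) → e) → t) takes q : ((e → (e → t)) → e) as argument, giving t.

Y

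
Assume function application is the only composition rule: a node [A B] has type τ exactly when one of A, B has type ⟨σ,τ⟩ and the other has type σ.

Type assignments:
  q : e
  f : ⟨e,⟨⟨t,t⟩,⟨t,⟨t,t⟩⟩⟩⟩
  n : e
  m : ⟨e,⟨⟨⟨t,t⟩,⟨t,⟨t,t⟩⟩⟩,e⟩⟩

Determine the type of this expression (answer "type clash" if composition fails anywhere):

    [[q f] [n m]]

[q f]: f is ⟨e,⟨⟨t,t⟩,⟨t,⟨t,t⟩⟩⟩⟩, q is e; result ⟨⟨t,t⟩,⟨t,⟨t,t⟩⟩⟩.
[n m]: m is ⟨e,⟨⟨⟨t,t⟩,⟨t,⟨t,t⟩⟩⟩,e⟩⟩, n is e; result ⟨⟨⟨t,t⟩,⟨t,⟨t,t⟩⟩⟩,e⟩.
[[q f] [n m]]: [n m] is ⟨⟨⟨t,t⟩,⟨t,⟨t,t⟩⟩⟩,e⟩, [q f] is ⟨⟨t,t⟩,⟨t,⟨t,t⟩⟩⟩; result e.

e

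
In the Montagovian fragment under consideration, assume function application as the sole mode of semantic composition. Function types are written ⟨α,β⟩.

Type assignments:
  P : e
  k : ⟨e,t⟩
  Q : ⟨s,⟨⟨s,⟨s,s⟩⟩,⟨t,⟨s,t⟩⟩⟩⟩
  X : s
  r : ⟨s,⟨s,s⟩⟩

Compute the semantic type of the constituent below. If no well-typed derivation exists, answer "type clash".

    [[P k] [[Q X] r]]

At [P k], k : ⟨e,t⟩ takes P : e, giving t.
At [Q X], Q : ⟨s,⟨⟨s,⟨s,s⟩⟩,⟨t,⟨s,t⟩⟩⟩⟩ takes X : s, giving ⟨⟨s,⟨s,s⟩⟩,⟨t,⟨s,t⟩⟩⟩.
At [[Q X] r], [Q X] : ⟨⟨s,⟨s,s⟩⟩,⟨t,⟨s,t⟩⟩⟩ takes r : ⟨s,⟨s,s⟩⟩, giving ⟨t,⟨s,t⟩⟩.
At [[P k] [[Q X] r]], [[Q X] r] : ⟨t,⟨s,t⟩⟩ takes [P k] : t, giving ⟨s,t⟩.

⟨s,t⟩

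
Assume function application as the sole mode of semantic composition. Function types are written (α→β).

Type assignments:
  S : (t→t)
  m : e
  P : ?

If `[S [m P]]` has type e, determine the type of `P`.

(e→((t→t)→e))

[S [m P]] must have type e. The sister S has type (t→t); that is not a function onto e, so [m P] must be the functor, of type ((t→t)→e).
[m P] must have type ((t→t)→e). The sister m has type e; that is not a function onto ((t→t)→e), so P must be the functor, of type (e→((t→t)→e)).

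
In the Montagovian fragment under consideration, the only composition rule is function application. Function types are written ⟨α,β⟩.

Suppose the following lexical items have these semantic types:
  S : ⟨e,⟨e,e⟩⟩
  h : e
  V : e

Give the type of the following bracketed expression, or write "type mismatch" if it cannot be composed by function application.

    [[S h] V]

e

[S h]: S is ⟨e,⟨e,e⟩⟩, h is e; result ⟨e,e⟩.
[[S h] V]: [S h] is ⟨e,e⟩, V is e; result e.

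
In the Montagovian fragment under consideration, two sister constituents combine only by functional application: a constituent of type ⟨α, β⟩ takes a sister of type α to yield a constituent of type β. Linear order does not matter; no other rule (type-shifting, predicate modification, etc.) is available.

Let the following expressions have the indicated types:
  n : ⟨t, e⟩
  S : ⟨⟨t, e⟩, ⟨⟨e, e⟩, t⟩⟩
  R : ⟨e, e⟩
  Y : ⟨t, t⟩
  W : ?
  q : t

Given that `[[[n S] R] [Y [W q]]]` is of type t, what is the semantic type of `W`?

For [[[n S] R] [Y [W q]]] to have type t with [[n S] R] of type t, [Y [W q]] must be the function: [Y [W q]] : ⟨t, t⟩.
For [Y [W q]] to have type ⟨t, t⟩ with Y of type ⟨t, t⟩, [W q] must be the function: [W q] : ⟨⟨t, t⟩, ⟨t, t⟩⟩.
For [W q] to have type ⟨⟨t, t⟩, ⟨t, t⟩⟩ with q of type t, W must be the function: W : ⟨t, ⟨⟨t, t⟩, ⟨t, t⟩⟩⟩.

⟨t, ⟨⟨t, t⟩, ⟨t, t⟩⟩⟩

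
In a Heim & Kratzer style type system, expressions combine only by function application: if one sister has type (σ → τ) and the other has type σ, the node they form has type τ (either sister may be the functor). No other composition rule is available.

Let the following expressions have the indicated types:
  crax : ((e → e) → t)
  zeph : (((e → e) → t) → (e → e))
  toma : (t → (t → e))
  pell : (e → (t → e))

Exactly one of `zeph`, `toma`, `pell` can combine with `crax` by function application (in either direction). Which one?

zeph — combines: zeph : (((e → e) → t) → (e → e)) takes crax : ((e → e) → t) as argument, giving (e → e).
toma : (t → (t → e)) — no; crax wants (e → e), and toma wants t.
pell : (e → (t → e)) — no; crax wants (e → e), and pell wants e.

zeph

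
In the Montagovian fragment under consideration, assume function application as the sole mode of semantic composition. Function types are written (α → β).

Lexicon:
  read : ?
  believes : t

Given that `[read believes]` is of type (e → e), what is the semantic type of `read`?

(t → (e → e))

At [read believes] (required: (e → e)): believes is t, which is not a function with range (e → e); hence read is the functor — type (t → (e → e)).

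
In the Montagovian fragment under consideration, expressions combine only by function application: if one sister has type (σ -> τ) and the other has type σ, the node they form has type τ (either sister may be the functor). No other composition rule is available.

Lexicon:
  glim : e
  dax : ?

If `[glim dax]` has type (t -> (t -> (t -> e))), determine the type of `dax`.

For [glim dax] to have type (t -> (t -> (t -> e))) with glim of type e, dax must be the function: dax : (e -> (t -> (t -> (t -> e)))).

(e -> (t -> (t -> (t -> e))))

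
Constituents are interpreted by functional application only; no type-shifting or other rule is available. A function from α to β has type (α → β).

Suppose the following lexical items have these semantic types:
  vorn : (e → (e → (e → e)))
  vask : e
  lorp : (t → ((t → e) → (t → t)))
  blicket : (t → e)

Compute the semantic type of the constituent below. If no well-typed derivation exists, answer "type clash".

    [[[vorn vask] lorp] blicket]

type clash

[vorn vask]: functor vorn : (e → (e → (e → e))), argument vask : e; result (e → (e → e)).
At [[vorn vask] lorp]: neither (e → (e → e)) nor (t → ((t → e) → (t → t))) can take the other as argument; the node is ill-typed.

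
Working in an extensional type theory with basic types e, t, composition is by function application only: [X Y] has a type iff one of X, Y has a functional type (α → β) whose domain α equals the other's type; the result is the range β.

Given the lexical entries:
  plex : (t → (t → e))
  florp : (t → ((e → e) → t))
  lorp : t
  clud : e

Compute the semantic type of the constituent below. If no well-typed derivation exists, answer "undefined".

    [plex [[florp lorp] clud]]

[florp lorp] — florp of type (t → ((e → e) → t)) combines with lorp of type t: type ((e → e) → t).
[[florp lorp] clud]: ((e → e) → t) with e — neither is a function whose domain matches the other; composition fails here.

undefined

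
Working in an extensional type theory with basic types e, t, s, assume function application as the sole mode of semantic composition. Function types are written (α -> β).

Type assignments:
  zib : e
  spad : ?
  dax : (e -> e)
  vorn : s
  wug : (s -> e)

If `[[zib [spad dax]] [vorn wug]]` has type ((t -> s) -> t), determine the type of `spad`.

((e -> e) -> (e -> (e -> ((t -> s) -> t))))

[[zib [spad dax]] [vorn wug]] is required to be ((t -> s) -> t). [vorn wug] : e cannot yield ((t -> s) -> t) as functor, so [zib [spad dax]] : (e -> ((t -> s) -> t)).
[zib [spad dax]] is required to be (e -> ((t -> s) -> t)). zib : e cannot yield (e -> ((t -> s) -> t)) as functor, so [spad dax] : (e -> (e -> ((t -> s) -> t))).
[spad dax] is required to be (e -> (e -> ((t -> s) -> t))). dax : (e -> e) cannot yield (e -> (e -> ((t -> s) -> t))) as functor, so spad : ((e -> e) -> (e -> (e -> ((t -> s) -> t)))).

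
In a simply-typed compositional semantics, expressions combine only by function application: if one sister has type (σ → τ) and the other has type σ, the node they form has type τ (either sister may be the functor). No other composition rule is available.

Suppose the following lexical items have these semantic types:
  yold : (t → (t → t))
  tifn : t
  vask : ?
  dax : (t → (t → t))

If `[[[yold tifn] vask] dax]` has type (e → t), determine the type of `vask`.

((t → t) → ((t → (t → t)) → (e → t)))

[[[yold tifn] vask] dax] is required to be (e → t). dax : (t → (t → t)) cannot yield (e → t) as functor, so [[yold tifn] vask] : ((t → (t → t)) → (e → t)).
[[yold tifn] vask] is required to be ((t → (t → t)) → (e → t)). [yold tifn] : (t → t) cannot yield ((t → (t → t)) → (e → t)) as functor, so vask : ((t → t) → ((t → (t → t)) → (e → t))).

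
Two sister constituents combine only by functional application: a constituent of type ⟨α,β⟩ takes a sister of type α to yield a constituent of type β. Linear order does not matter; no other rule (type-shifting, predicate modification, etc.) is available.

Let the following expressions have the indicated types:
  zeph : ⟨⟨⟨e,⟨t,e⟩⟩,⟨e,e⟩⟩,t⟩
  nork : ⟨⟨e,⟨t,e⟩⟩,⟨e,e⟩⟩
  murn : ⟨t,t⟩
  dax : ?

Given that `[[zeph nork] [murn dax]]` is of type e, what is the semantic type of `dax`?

⟨⟨t,t⟩,⟨t,e⟩⟩

[[zeph nork] [murn dax]] must have type e. The sister [zeph nork] has type t; that is not a function onto e, so [murn dax] must be the functor, of type ⟨t,e⟩.
[murn dax] must have type ⟨t,e⟩. The sister murn has type ⟨t,t⟩; that is not a function onto ⟨t,e⟩, so dax must be the functor, of type ⟨⟨t,t⟩,⟨t,e⟩⟩.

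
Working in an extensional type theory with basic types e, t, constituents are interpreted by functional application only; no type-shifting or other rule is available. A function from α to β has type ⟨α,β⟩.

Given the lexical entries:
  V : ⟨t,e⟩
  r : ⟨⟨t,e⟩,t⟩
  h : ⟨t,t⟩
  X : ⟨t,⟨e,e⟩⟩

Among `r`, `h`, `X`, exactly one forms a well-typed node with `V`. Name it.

r — combines: r : ⟨⟨t,e⟩,t⟩ takes V : ⟨t,e⟩ as argument, giving t.
h : ⟨t,t⟩ — does not combine with V.
X : ⟨t,⟨e,e⟩⟩ — does not combine with V.

r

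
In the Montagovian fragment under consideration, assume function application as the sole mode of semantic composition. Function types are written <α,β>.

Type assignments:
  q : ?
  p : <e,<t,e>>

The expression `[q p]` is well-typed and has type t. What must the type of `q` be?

At [q p] (required: t): p is <e,<t,e>>, which is not a function with range t; hence q is the functor — type <<e,<t,e>>,t>.

<<e,<t,e>>,t>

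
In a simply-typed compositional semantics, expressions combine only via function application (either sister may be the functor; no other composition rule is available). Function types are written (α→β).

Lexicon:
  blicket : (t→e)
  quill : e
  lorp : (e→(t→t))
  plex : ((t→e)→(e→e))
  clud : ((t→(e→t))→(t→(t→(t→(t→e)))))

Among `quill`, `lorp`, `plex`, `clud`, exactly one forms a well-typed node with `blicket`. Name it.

plex

quill : e — no; blicket wants t, and quill wants nothing (atomic).
lorp : (e→(t→t)) — no; blicket wants t, and lorp wants e.
plex — combines: plex : ((t→e)→(e→e)) takes blicket : (t→e) as argument, giving (e→e).
clud : ((t→(e→t))→(t→(t→(t→(t→e))))) — no; blicket wants t, and clud wants (t→(e→t)).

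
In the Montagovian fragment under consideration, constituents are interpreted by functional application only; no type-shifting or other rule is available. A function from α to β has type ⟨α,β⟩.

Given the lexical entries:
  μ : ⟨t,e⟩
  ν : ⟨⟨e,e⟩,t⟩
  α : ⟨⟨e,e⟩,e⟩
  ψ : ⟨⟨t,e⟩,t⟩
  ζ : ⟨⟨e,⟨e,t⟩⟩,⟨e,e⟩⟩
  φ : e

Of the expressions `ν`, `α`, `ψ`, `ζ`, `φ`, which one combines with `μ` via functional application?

ν : ⟨⟨e,e⟩,t⟩ — no; μ wants t, and ν wants ⟨e,e⟩.
α : ⟨⟨e,e⟩,e⟩ — no; μ wants t, and α wants ⟨e,e⟩.
ψ — combines: ψ : ⟨⟨t,e⟩,t⟩ takes μ : ⟨t,e⟩ as argument, giving t.
ζ : ⟨⟨e,⟨e,t⟩⟩,⟨e,e⟩⟩ — no; μ wants t, and ζ wants ⟨e,⟨e,t⟩⟩.
φ : e — no; μ wants t, and φ wants nothing (atomic).

ψ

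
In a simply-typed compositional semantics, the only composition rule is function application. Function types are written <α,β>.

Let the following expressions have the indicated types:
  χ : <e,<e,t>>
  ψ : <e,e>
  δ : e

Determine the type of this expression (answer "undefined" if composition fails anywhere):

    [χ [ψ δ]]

[ψ δ]: <e,e> applied to e yields e.
[χ [ψ δ]]: <e,<e,t>> applied to e yields <e,t>.

<e,t>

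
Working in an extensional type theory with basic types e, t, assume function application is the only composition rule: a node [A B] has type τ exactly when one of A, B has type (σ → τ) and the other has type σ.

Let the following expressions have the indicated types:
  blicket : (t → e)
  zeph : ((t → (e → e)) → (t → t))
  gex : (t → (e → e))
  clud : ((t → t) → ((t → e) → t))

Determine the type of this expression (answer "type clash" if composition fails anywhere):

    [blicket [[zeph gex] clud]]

[zeph gex] — zeph of type ((t → (e → e)) → (t → t)) combines with gex of type (t → (e → e)): type (t → t).
[[zeph gex] clud] — clud of type ((t → t) → ((t → e) → t)) combines with [zeph gex] of type (t → t): type ((t → e) → t).
[blicket [[zeph gex] clud]] — [[zeph gex] clud] of type ((t → e) → t) combines with blicket of type (t → e): type t.

t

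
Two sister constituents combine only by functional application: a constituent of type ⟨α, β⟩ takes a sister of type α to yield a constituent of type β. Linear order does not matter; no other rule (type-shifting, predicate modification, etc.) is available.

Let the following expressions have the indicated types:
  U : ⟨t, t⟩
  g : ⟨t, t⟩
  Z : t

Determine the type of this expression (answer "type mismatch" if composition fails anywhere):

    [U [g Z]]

[g Z]: functor g : ⟨t, t⟩, argument Z : t; result t.
[U [g Z]]: functor U : ⟨t, t⟩, argument [g Z] : t; result t.

t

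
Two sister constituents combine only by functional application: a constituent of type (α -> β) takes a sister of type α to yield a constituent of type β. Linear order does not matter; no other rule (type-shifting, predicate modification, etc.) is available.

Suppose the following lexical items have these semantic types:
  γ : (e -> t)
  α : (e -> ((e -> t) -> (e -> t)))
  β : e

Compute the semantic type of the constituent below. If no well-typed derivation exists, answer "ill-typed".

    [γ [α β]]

(e -> t)

[α β] — α of type (e -> ((e -> t) -> (e -> t))) combines with β of type e: type ((e -> t) -> (e -> t)).
[γ [α β]] — [α β] of type ((e -> t) -> (e -> t)) combines with γ of type (e -> t): type (e -> t).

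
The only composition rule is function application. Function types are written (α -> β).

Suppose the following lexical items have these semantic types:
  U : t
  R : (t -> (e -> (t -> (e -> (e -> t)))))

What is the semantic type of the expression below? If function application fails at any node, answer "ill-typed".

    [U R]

[U R]: R is (t -> (e -> (t -> (e -> (e -> t))))), U is t; result (e -> (t -> (e -> (e -> t)))).

(e -> (t -> (e -> (e -> t))))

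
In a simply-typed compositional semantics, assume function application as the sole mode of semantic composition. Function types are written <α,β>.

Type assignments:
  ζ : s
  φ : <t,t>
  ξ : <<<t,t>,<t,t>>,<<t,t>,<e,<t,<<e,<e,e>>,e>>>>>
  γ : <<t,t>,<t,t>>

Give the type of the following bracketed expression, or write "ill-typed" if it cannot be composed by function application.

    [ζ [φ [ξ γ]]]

ill-typed

[ξ γ]: functor ξ : <<<t,t>,<t,t>>,<<t,t>,<e,<t,<<e,<e,e>>,e>>>>>, argument γ : <<t,t>,<t,t>>; result <<t,t>,<e,<t,<<e,<e,e>>,e>>>>.
[φ [ξ γ]]: functor [ξ γ] : <<t,t>,<e,<t,<<e,<e,e>>,e>>>>, argument φ : <t,t>; result <e,<t,<<e,<e,e>>,e>>>.
At [ζ [φ [ξ γ]]]: neither s nor <e,<t,<<e,<e,e>>,e>>> can take the other as argument; the node is ill-typed.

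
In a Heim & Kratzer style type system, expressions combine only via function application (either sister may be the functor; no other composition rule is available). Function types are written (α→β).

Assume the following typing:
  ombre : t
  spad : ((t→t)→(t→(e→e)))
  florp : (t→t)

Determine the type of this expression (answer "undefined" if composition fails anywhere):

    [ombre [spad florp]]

(e→e)

[spad florp]: functor spad : ((t→t)→(t→(e→e))), argument florp : (t→t); result (t→(e→e)).
[ombre [spad florp]]: functor [spad florp] : (t→(e→e)), argument ombre : t; result (e→e).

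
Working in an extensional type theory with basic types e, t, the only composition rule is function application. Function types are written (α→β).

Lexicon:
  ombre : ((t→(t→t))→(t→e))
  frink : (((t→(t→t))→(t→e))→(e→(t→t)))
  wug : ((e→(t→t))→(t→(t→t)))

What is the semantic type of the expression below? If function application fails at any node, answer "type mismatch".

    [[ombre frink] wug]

[ombre frink] — frink of type (((t→(t→t))→(t→e))→(e→(t→t))) combines with ombre of type ((t→(t→t))→(t→e)): type (e→(t→t)).
[[ombre frink] wug] — wug of type ((e→(t→t))→(t→(t→t))) combines with [ombre frink] of type (e→(t→t)): type (t→(t→t)).

(t→(t→t))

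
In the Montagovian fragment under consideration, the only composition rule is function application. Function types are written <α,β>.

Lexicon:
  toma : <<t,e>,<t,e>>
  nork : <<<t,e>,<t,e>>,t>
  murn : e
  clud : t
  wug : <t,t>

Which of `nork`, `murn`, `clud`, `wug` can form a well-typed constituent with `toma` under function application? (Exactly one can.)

nork — combines: nork : <<<t,e>,<t,e>>,t> takes toma : <<t,e>,<t,e>> as argument, giving t.
murn : e — no; toma wants <t,e>, and murn wants nothing (atomic).
clud : t — no; toma wants <t,e>, and clud wants nothing (atomic).
wug : <t,t> — no; toma wants <t,e>, and wug wants t.

nork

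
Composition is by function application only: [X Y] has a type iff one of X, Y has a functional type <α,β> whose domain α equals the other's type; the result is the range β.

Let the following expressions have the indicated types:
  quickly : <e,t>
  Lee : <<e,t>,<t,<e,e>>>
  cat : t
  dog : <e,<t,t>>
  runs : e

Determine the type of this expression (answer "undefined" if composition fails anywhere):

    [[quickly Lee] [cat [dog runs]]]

<e,e>

At [quickly Lee], Lee : <<e,t>,<t,<e,e>>> takes quickly : <e,t>, giving <t,<e,e>>.
At [dog runs], dog : <e,<t,t>> takes runs : e, giving <t,t>.
At [cat [dog runs]], [dog runs] : <t,t> takes cat : t, giving t.
At [[quickly Lee] [cat [dog runs]]], [quickly Lee] : <t,<e,e>> takes [cat [dog runs]] : t, giving <e,e>.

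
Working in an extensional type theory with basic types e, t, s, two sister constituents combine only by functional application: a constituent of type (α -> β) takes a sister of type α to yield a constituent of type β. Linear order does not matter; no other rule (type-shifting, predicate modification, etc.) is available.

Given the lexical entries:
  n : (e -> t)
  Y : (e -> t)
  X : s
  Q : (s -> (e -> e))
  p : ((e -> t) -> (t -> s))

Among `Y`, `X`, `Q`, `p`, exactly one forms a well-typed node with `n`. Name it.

p

Y : (e -> t) — no; n wants e, and Y wants e.
X : s — no; n wants e, and X wants nothing (atomic).
Q : (s -> (e -> e)) — no; n wants e, and Q wants s.
p — combines: p : ((e -> t) -> (t -> s)) takes n : (e -> t) as argument, giving (t -> s).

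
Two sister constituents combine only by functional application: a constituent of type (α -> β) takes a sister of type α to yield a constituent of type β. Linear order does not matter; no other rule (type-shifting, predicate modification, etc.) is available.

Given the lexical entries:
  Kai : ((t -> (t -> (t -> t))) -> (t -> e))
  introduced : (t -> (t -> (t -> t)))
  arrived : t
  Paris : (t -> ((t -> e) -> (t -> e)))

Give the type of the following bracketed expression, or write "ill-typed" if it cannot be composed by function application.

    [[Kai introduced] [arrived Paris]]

(t -> e)

[Kai introduced]: Kai is ((t -> (t -> (t -> t))) -> (t -> e)), introduced is (t -> (t -> (t -> t))); result (t -> e).
[arrived Paris]: Paris is (t -> ((t -> e) -> (t -> e))), arrived is t; result ((t -> e) -> (t -> e)).
[[Kai introduced] [arrived Paris]]: [arrived Paris] is ((t -> e) -> (t -> e)), [Kai introduced] is (t -> e); result (t -> e).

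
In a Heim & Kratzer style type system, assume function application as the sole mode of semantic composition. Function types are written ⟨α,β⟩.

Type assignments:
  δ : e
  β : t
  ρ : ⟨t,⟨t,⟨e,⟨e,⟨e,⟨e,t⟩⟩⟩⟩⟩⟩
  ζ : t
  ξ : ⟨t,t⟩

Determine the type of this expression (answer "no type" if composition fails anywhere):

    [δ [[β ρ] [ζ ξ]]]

⟨e,⟨e,⟨e,t⟩⟩⟩

At [β ρ], ρ : ⟨t,⟨t,⟨e,⟨e,⟨e,⟨e,t⟩⟩⟩⟩⟩⟩ takes β : t, giving ⟨t,⟨e,⟨e,⟨e,⟨e,t⟩⟩⟩⟩⟩.
At [ζ ξ], ξ : ⟨t,t⟩ takes ζ : t, giving t.
At [[β ρ] [ζ ξ]], [β ρ] : ⟨t,⟨e,⟨e,⟨e,⟨e,t⟩⟩⟩⟩⟩ takes [ζ ξ] : t, giving ⟨e,⟨e,⟨e,⟨e,t⟩⟩⟩⟩.
At [δ [[β ρ] [ζ ξ]]], [[β ρ] [ζ ξ]] : ⟨e,⟨e,⟨e,⟨e,t⟩⟩⟩⟩ takes δ : e, giving ⟨e,⟨e,⟨e,t⟩⟩⟩.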